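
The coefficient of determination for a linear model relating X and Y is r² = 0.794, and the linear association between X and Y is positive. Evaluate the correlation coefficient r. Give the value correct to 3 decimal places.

|r| = √0.794 = 0.891
The association is positive, so r = 0.891.

0.891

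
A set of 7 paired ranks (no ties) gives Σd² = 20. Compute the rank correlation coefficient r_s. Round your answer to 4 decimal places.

0.6429

ρ = 1 − 6Σd² / [n(n²−1)] = 1 − 6×20 / (7×48)
  = 1 − 120/336 = 1 − 0.35714 ≈ 0.6429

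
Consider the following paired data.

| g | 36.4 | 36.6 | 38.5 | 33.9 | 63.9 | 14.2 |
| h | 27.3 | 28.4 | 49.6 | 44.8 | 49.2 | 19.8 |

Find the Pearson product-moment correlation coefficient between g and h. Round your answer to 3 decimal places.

n = 6, Σg = 223.5, Σh = 219.1, Σg² = 9580.83, Σh² = 8831.73, Σgh = 8886.52
nΣgh − ΣgΣh = 53319.12 − 48968.85 = 4350.27
nΣg² − (Σg)² = 57484.98 − 49952.25 = 7532.73; nΣh² − (Σh)² = 52990.38 − 48004.81 = 4985.57
r = 4350.27 / √(7532.73 × 4985.57) = 4350.27 / 6128.2096 ≈ 0.710

0.710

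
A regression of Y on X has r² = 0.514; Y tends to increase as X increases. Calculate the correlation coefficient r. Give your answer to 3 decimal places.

0.717

|r| = √0.514 = 0.717
The association is positive, so r = 0.717.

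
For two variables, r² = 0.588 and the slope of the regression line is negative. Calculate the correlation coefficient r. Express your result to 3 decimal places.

|r| = √0.588 = 0.767
The association is negative, so r = −0.767.

-0.767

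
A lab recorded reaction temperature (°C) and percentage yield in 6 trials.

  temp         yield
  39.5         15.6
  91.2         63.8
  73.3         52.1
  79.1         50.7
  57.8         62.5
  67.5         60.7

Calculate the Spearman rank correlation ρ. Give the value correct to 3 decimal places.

Rank temp: 1, 6, 4, 5, 2, 3
Rank yield: 1, 6, 3, 2, 5, 4
d = rank(temp) − rank(yield): 0, 0, 1, 3, -3, -1; Σd² = 20
ρ = 1 − 6Σd² / [n(n²−1)] = 1 − 6×20 / (6×35) = 1 − 120/210 ≈ 0.429

0.429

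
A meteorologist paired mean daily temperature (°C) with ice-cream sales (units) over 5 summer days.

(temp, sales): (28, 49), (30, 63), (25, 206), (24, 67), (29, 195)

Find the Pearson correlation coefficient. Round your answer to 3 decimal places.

-0.126

n = 5, Σx = 136, Σy = 580, Σx² = 3726, Σy² = 91320, Σxy = 15675
nΣxy − ΣxΣy = 78375 − 78880 = -505
nΣx² − (Σx)² = 18630 − 18496 = 134; nΣy² − (Σy)² = 456600 − 336400 = 120200
r = -505 / √(134 × 120200) = -505 / 4013.3278 ≈ -0.126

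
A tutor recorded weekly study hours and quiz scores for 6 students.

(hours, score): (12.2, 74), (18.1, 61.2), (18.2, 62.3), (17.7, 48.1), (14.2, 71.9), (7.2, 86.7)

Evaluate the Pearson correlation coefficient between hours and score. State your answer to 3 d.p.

-0.902

n = 6, Σx = 87.6, Σy = 404.2, Σx² = 1374.46, Σy² = 28102.84, Σxy = 5640.97
nΣxy − ΣxΣy = 33845.82 − 35407.92 = -1562.1
nΣx² − (Σx)² = 8246.76 − 7673.76 = 573; nΣy² − (Σy)² = 168617.04 − 163377.64 = 5239.4
r = -1562.1 / √(573 × 5239.4) = -1562.1 / 1732.6789 ≈ -0.902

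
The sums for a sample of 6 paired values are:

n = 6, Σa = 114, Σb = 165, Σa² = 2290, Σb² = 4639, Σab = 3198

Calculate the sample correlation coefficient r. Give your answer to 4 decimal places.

0.5616

r = (nΣab − ΣaΣb) / √[(nΣa² − (Σa)²)(nΣb² − (Σb)²)]
Numerator: 6×3198 − 114×165 = 378
Denominator: √[(13740 − 12996)(27834 − 27225)] = √[744 × 609] = 673.1241
r = 378 / 673.1241 ≈ 0.5616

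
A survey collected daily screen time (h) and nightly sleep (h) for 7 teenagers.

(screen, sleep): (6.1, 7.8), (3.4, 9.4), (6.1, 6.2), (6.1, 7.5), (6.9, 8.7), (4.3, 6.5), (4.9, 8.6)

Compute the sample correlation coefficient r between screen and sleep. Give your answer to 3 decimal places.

-0.246

n = 7, Σx = 37.8, Σy = 54.7, Σx² = 213.3, Σy² = 435.79, Σxy = 293.23
nΣxy − ΣxΣy = 2052.61 − 2067.66 = -15.05
nΣx² − (Σx)² = 1493.1 − 1428.84 = 64.26; nΣy² − (Σy)² = 3050.53 − 2992.09 = 58.44
r = -15.05 / √(64.26 × 58.44) = -15.05 / 61.2809 ≈ -0.246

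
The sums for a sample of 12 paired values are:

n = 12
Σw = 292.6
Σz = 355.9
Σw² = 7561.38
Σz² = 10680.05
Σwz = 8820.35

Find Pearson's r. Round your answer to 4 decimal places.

0.6170

r = (nΣwz − ΣwΣz) / √[(nΣw² − (Σw)²)(nΣz² − (Σz)²)]
Numerator: 12×8820.35 − 292.6×355.9 = 1707.86
Denominator: √[(90736.56 − 85614.76)(128160.6 − 126664.81)] = √[5121.8 × 1495.79] = 2767.8759
r = 1707.86 / 2767.8759 ≈ 0.6170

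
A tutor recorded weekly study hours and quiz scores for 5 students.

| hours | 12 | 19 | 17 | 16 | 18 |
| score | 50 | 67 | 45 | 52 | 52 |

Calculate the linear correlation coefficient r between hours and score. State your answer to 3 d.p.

0.490

n = 5, Σx = 82, Σy = 266, Σx² = 1374, Σy² = 14422, Σxy = 4406
nΣxy − ΣxΣy = 22030 − 21812 = 218
nΣx² − (Σx)² = 6870 − 6724 = 146; nΣy² − (Σy)² = 72110 − 70756 = 1354
r = 218 / √(146 × 1354) = 218 / 444.6167 ≈ 0.490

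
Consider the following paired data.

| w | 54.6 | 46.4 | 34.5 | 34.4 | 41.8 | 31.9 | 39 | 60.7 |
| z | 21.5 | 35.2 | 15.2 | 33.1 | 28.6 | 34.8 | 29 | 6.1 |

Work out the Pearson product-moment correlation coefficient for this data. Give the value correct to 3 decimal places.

-0.606

n = 8, Σw = 343.3, Σz = 203.5, Σw² = 15478.07, Σz² = 5935.15, Σwz = 8277.09
nΣwz − ΣwΣz = 66216.72 − 69861.55 = -3644.83
nΣw² − (Σw)² = 123824.56 − 117854.89 = 5969.67; nΣz² − (Σz)² = 47481.2 − 41412.25 = 6068.95
r = -3644.83 / √(5969.67 × 6068.95) = -3644.83 / 6019.1053 ≈ -0.606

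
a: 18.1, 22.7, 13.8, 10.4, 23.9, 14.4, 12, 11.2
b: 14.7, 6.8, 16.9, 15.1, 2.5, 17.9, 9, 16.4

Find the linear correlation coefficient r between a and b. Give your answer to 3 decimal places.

-0.737

n = 8, Σa = 126.5, Σb = 99.3, Σa² = 2189.51, Σb² = 1452.57, Σab = 1419.88
nΣab − ΣaΣb = 11359.04 − 12561.45 = -1202.41
nΣa² − (Σa)² = 17516.08 − 16002.25 = 1513.83; nΣb² − (Σb)² = 11620.56 − 9860.49 = 1760.07
r = -1202.41 / √(1513.83 × 1760.07) = -1202.41 / 1632.3133 ≈ -0.737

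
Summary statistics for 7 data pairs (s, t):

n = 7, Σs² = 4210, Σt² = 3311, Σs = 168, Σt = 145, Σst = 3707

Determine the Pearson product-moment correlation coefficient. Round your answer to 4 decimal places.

r = (nΣst − ΣsΣt) / √[(nΣs² − (Σs)²)(nΣt² − (Σt)²)]
Numerator: 7×3707 − 168×145 = 1589
Denominator: √[(29470 − 28224)(23177 − 21025)] = √[1246 × 2152] = 1637.4956
r = 1589 / 1637.4956 ≈ 0.9704

0.9704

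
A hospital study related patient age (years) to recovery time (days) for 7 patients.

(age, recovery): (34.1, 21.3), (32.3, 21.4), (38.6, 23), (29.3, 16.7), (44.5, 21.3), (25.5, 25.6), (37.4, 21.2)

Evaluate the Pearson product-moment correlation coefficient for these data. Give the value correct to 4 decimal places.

n = 7, Σx = 241.7, Σy = 150.5, Σx² = 8583.81, Σy² = 3278.03, Σxy = 5188.19
nΣxy − ΣxΣy = 36317.33 − 36375.85 = -58.52
nΣx² − (Σx)² = 60086.67 − 58418.89 = 1667.78; nΣy² − (Σy)² = 22946.21 − 22650.25 = 295.96
r = -58.52 / √(1667.78 × 295.96) = -58.52 / 702.5640 ≈ -0.0833

-0.0833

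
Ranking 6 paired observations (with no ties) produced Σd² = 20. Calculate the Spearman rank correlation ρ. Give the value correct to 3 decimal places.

ρ = 1 − 6Σd² / [n(n²−1)] = 1 − 6×20 / (6×35)
  = 1 − 120/210 = 1 − 0.5714 ≈ 0.429

0.429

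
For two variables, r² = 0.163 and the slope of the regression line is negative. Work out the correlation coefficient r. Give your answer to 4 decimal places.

|r| = √0.163 = 0.4037
The association is negative, so r = −0.4037.

-0.4037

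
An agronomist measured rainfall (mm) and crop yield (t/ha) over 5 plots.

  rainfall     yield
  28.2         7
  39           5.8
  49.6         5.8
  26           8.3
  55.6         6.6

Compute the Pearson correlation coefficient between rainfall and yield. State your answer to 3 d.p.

-0.657

n = 5, Σx = 198.4, Σy = 33.5, Σx² = 8543.76, Σy² = 228.73, Σxy = 1294.04
nΣxy − ΣxΣy = 6470.2 − 6646.4 = -176.2
nΣx² − (Σx)² = 42718.8 − 39362.56 = 3356.24; nΣy² − (Σy)² = 1143.65 − 1122.25 = 21.4
r = -176.2 / √(3356.24 × 21.4) = -176.2 / 267.9991 ≈ -0.657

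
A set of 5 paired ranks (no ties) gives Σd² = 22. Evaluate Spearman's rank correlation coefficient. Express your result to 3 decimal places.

ρ = 1 − 6Σd² / [n(n²−1)] = 1 − 6×22 / (5×24)
  = 1 − 132/120 = 1 − 1.1000 ≈ -0.100

-0.100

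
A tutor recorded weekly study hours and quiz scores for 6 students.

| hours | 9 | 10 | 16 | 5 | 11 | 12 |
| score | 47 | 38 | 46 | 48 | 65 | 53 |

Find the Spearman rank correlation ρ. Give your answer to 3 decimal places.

Rank hours: 2, 3, 6, 1, 4, 5
Rank score: 3, 1, 2, 4, 6, 5
d = rank(hours) − rank(score): -1, 2, 4, -3, -2, 0; Σd² = 34
ρ = 1 − 6Σd² / [n(n²−1)] = 1 − 6×34 / (6×35) = 1 − 204/210 ≈ 0.029

0.029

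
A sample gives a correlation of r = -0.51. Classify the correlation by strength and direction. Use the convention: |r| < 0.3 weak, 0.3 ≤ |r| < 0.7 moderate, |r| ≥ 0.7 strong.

moderate negative

r = -0.51 < 0 so the relationship is negative.
|r| = 0.51, which falls in the moderate range.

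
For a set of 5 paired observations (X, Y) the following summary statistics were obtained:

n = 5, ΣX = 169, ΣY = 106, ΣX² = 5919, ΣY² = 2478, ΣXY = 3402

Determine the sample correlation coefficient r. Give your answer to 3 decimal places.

-0.828

r = (nΣXY − ΣXΣY) / √[(nΣX² − (ΣX)²)(nΣY² − (ΣY)²)]
Numerator: 5×3402 − 169×106 = -904
Denominator: √[(29595 − 28561)(12390 − 11236)] = √[1034 × 1154] = 1092.3534
r = -904 / 1092.3534 ≈ -0.828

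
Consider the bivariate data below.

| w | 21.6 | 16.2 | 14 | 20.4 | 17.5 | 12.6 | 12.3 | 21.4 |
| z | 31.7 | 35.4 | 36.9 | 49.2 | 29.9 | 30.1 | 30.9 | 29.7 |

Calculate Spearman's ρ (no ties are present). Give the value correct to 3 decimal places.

-0.048

Rank w: 8, 4, 3, 6, 5, 2, 1, 7
Rank z: 5, 6, 7, 8, 2, 3, 4, 1
d = rank(w) − rank(z): 3, -2, -4, -2, 3, -1, -3, 6; Σd² = 88
ρ = 1 − 6Σd² / [n(n²−1)] = 1 − 6×88 / (8×63) = 1 − 528/504 ≈ -0.048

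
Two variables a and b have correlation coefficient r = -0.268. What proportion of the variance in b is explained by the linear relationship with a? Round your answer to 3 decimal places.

0.072

r² = (-0.268)² = 0.072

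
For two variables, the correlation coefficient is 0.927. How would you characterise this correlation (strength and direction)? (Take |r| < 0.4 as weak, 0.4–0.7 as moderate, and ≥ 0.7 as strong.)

r = 0.927 > 0 so the relationship is positive.
|r| = 0.927, which falls in the strong range.

strong positive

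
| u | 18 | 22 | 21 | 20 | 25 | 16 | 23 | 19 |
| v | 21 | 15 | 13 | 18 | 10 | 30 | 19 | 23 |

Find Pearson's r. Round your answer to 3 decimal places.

-0.869

n = 8, Σu = 164, Σv = 149, Σu² = 3420, Σv² = 3049, Σuv = 2945
nΣuv − ΣuΣv = 23560 − 24436 = -876
nΣu² − (Σu)² = 27360 − 26896 = 464; nΣv² − (Σv)² = 24392 − 22201 = 2191
r = -876 / √(464 × 2191) = -876 / 1008.2777 ≈ -0.869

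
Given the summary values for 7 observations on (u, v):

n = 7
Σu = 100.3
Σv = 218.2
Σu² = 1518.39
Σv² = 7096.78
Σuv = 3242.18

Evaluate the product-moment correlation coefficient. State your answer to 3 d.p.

r = (nΣuv − ΣuΣv) / √[(nΣu² − (Σu)²)(nΣv² − (Σv)²)]
Numerator: 7×3242.18 − 100.3×218.2 = 809.8
Denominator: √[(10628.73 − 10060.09)(49677.46 − 47611.24)] = √[568.64 × 2066.22] = 1083.9443
r = 809.8 / 1083.9443 ≈ 0.747

0.747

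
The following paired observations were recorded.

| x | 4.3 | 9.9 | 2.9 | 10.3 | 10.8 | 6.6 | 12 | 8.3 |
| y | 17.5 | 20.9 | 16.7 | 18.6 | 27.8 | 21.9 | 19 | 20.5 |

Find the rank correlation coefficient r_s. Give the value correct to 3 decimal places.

Rank x: 2, 5, 1, 6, 7, 3, 8, 4
Rank y: 2, 6, 1, 3, 8, 7, 4, 5
d = rank(x) − rank(y): 0, -1, 0, 3, -1, -4, 4, -1; Σd² = 44
ρ = 1 − 6Σd² / [n(n²−1)] = 1 − 6×44 / (8×63) = 1 − 264/504 ≈ 0.476

0.476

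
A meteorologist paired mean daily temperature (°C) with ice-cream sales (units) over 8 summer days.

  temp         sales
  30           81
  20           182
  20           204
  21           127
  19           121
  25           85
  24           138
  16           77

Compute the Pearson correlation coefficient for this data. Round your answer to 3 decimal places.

-0.294

n = 8, Σx = 175, Σy = 1015, Σx² = 3959, Σy² = 144269, Σxy = 21785
nΣxy − ΣxΣy = 174280 − 177625 = -3345
nΣx² − (Σx)² = 31672 − 30625 = 1047; nΣy² − (Σy)² = 1154152 − 1030225 = 123927
r = -3345 / √(1047 × 123927) = -3345 / 11390.8546 ≈ -0.294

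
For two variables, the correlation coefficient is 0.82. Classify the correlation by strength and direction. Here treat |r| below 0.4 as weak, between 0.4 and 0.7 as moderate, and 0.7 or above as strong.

r = 0.82 > 0 so the relationship is positive.
|r| = 0.82, which falls in the strong range.

strong positive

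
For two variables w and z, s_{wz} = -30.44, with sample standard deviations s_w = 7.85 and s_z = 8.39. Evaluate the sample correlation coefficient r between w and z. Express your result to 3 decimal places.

r = Cov(w,z) / (s_w · s_z) = -30.44 / (7.85 × 8.39)
  = -30.44 / 65.8615 ≈ -0.462

-0.462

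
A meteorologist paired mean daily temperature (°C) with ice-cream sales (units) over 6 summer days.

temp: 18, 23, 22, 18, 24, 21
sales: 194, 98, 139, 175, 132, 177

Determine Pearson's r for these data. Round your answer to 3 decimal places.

n = 6, Σx = 126, Σy = 915, Σx² = 2678, Σy² = 145939, Σxy = 18839
nΣxy − ΣxΣy = 113034 − 115290 = -2256
nΣx² − (Σx)² = 16068 − 15876 = 192; nΣy² − (Σy)² = 875634 − 837225 = 38409
r = -2256 / √(192 × 38409) = -2256 / 2715.6082 ≈ -0.831

-0.831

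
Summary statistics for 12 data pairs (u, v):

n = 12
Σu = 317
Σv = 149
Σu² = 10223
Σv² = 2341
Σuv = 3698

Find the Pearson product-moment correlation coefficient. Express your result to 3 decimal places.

r = (nΣuv − ΣuΣv) / √[(nΣu² − (Σu)²)(nΣv² − (Σv)²)]
Numerator: 12×3698 − 317×149 = -2857
Denominator: √[(122676 − 100489)(28092 − 22201)] = √[22187 × 5891] = 11432.5683
r = -2857 / 11432.5683 ≈ -0.250

-0.250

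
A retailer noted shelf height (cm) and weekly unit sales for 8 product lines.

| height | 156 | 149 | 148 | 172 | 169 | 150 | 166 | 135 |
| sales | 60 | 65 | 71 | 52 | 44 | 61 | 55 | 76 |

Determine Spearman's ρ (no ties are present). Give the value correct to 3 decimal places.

-0.976

Rank height: 5, 3, 2, 8, 7, 4, 6, 1
Rank sales: 4, 6, 7, 2, 1, 5, 3, 8
d = rank(height) − rank(sales): 1, -3, -5, 6, 6, -1, 3, -7; Σd² = 166
ρ = 1 − 6Σd² / [n(n²−1)] = 1 − 6×166 / (8×63) = 1 − 996/504 ≈ -0.976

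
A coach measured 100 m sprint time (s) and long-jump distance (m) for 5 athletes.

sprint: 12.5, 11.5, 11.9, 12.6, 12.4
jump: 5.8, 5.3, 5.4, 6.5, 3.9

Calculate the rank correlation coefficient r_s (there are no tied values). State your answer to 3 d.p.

Rank sprint: 4, 1, 2, 5, 3
Rank jump: 4, 2, 3, 5, 1
d = rank(sprint) − rank(jump): 0, -1, -1, 0, 2; Σd² = 6
ρ = 1 − 6Σd² / [n(n²−1)] = 1 − 6×6 / (5×24) = 1 − 36/120 ≈ 0.700

0.700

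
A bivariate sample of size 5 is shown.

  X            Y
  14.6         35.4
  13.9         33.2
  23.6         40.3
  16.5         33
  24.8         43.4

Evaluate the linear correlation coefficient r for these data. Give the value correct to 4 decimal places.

n = 5, ΣX = 93.4, ΣY = 185.3, ΣX² = 1850.62, ΣY² = 6952.05, ΣXY = 3550.22
nΣXY − ΣXΣY = 17751.1 − 17307.02 = 444.08
nΣX² − (ΣX)² = 9253.1 − 8723.56 = 529.54; nΣY² − (ΣY)² = 34760.25 − 34336.09 = 424.16
r = 444.08 / √(529.54 × 424.16) = 444.08 / 473.9300 ≈ 0.9370

0.9370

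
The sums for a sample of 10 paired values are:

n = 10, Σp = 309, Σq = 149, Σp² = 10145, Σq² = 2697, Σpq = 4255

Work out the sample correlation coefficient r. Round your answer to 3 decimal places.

r = (nΣpq − ΣpΣq) / √[(nΣp² − (Σp)²)(nΣq² − (Σq)²)]
Numerator: 10×4255 − 309×149 = -3491
Denominator: √[(101450 − 95481)(26970 − 22201)] = √[5969 × 4769] = 5335.3689
r = -3491 / 5335.3689 ≈ -0.654

-0.654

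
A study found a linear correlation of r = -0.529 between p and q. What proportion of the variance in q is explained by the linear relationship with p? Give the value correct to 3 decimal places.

0.280

r² = (-0.529)² = 0.280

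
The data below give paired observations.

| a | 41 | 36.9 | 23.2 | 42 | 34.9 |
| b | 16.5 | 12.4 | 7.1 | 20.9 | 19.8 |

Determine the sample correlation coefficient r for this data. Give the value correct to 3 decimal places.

n = 5, Σa = 178, Σb = 76.7, Σa² = 6562.86, Σb² = 1305.27, Σab = 2867.6
nΣab − ΣaΣb = 14338 − 13652.6 = 685.4
nΣa² − (Σa)² = 32814.3 − 31684 = 1130.3; nΣb² − (Σb)² = 6526.35 − 5882.89 = 643.46
r = 685.4 / √(1130.3 × 643.46) = 685.4 / 852.8205 ≈ 0.804

0.804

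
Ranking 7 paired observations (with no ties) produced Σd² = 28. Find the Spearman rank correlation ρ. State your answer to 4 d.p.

0.5000

ρ = 1 − 6Σd² / [n(n²−1)] = 1 − 6×28 / (7×48)
  = 1 − 168/336 = 1 − 0.50000 ≈ 0.5000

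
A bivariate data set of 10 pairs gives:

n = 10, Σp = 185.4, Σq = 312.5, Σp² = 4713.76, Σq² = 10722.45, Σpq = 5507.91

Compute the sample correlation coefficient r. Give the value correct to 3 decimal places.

r = (nΣpq − ΣpΣq) / √[(nΣp² − (Σp)²)(nΣq² − (Σq)²)]
Numerator: 10×5507.91 − 185.4×312.5 = -2858.4
Denominator: √[(47137.6 − 34373.16)(107224.5 − 97656.25)] = √[12764.44 × 9568.25] = 11051.3960
r = -2858.4 / 11051.3960 ≈ -0.259

-0.259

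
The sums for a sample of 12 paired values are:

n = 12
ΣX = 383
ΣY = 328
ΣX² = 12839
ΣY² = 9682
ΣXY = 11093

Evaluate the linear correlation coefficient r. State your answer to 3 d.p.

r = (nΣXY − ΣXΣY) / √[(nΣX² − (ΣX)²)(nΣY² − (ΣY)²)]
Numerator: 12×11093 − 383×328 = 7492
Denominator: √[(154068 − 146689)(116184 − 107584)] = √[7379 × 8600] = 7966.1408
r = 7492 / 7966.1408 ≈ 0.940

0.940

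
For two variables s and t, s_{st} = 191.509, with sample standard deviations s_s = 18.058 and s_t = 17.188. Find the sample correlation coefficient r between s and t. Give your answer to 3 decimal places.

r = Cov(s,t) / (s_s · s_t) = 191.509 / (18.058 × 17.188)
  = 191.509 / 310.3809 ≈ 0.617

0.617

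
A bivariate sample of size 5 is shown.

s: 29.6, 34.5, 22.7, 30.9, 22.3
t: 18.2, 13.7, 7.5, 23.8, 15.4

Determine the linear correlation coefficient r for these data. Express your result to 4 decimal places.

0.4674

n = 5, Σs = 140, Σt = 78.6, Σs² = 4033.8, Σt² = 1378.78, Σst = 2260.46
nΣst − ΣsΣt = 11302.3 − 11004 = 298.3
nΣs² − (Σs)² = 20169 − 19600 = 569; nΣt² − (Σt)² = 6893.9 − 6177.96 = 715.94
r = 298.3 / √(569 × 715.94) = 298.3 / 638.2553 ≈ 0.4674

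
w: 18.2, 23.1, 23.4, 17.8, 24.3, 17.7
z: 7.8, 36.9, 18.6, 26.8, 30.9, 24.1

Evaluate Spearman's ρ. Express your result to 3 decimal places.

Rank w: 3, 4, 5, 2, 6, 1
Rank z: 1, 6, 2, 4, 5, 3
d = rank(w) − rank(z): 2, -2, 3, -2, 1, -2; Σd² = 26
ρ = 1 − 6Σd² / [n(n²−1)] = 1 − 6×26 / (6×35) = 1 − 156/210 ≈ 0.257

0.257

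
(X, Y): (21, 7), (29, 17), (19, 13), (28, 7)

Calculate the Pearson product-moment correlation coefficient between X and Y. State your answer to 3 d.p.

n = 4, ΣX = 97, ΣY = 44, ΣX² = 2427, ΣY² = 556, ΣXY = 1083
nΣXY − ΣXΣY = 4332 − 4268 = 64
nΣX² − (ΣX)² = 9708 − 9409 = 299; nΣY² − (ΣY)² = 2224 − 1936 = 288
r = 64 / √(299 × 288) = 64 / 293.4485 ≈ 0.218

0.218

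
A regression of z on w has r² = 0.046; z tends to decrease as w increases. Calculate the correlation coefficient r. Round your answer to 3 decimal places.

-0.214

|r| = √0.046 = 0.214
The association is negative, so r = −0.214.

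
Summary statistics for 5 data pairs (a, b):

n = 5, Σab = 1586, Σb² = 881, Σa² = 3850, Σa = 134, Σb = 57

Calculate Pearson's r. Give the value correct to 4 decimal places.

r = (nΣab − ΣaΣb) / √[(nΣa² − (Σa)²)(nΣb² − (Σb)²)]
Numerator: 5×1586 − 134×57 = 292
Denominator: √[(19250 − 17956)(4405 − 3249)] = √[1294 × 1156] = 1223.0552
r = 292 / 1223.0552 ≈ 0.2387

0.2387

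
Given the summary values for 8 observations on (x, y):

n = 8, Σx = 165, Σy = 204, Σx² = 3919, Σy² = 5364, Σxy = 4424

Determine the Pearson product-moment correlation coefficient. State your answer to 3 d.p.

r = (nΣxy − ΣxΣy) / √[(nΣx² − (Σx)²)(nΣy² − (Σy)²)]
Numerator: 8×4424 − 165×204 = 1732
Denominator: √[(31352 − 27225)(42912 − 41616)] = √[4127 × 1296] = 2312.7023
r = 1732 / 2312.7023 ≈ 0.749

0.749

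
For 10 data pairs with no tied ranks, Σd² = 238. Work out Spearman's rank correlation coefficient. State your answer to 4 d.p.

-0.4424

ρ = 1 − 6Σd² / [n(n²−1)] = 1 − 6×238 / (10×99)
  = 1 − 1428/990 = 1 − 1.44242 ≈ -0.4424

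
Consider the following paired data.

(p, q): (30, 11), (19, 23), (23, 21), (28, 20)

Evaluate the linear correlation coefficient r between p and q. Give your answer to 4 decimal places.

n = 4, Σp = 100, Σq = 75, Σp² = 2574, Σq² = 1491, Σpq = 1810
nΣpq − ΣpΣq = 7240 − 7500 = -260
nΣp² − (Σp)² = 10296 − 10000 = 296; nΣq² − (Σq)² = 5964 − 5625 = 339
r = -260 / √(296 × 339) = -260 / 316.7712 ≈ -0.8208

-0.8208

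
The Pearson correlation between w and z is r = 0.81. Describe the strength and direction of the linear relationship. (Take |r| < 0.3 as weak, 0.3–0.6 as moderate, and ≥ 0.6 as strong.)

strong positive

r = 0.81 > 0 so the relationship is positive.
|r| = 0.81, which falls in the strong range.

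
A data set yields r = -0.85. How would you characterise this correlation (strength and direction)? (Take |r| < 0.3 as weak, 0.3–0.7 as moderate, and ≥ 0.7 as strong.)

r = -0.85 < 0 so the relationship is negative.
|r| = 0.85, which falls in the strong range.

strong negative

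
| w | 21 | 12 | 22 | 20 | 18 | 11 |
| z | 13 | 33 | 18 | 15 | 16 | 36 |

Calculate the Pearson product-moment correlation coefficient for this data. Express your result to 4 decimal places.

n = 6, Σw = 104, Σz = 131, Σw² = 1914, Σz² = 3359, Σwz = 2049
nΣwz − ΣwΣz = 12294 − 13624 = -1330
nΣw² − (Σw)² = 11484 − 10816 = 668; nΣz² − (Σz)² = 20154 − 17161 = 2993
r = -1330 / √(668 × 2993) = -1330 / 1413.9745 ≈ -0.9406

-0.9406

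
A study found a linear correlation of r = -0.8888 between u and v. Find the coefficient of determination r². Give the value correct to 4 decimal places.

r² = (-0.8888)² = 0.7900

0.7900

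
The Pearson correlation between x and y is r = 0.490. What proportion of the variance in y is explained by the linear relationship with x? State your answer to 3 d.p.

0.240

r² = (0.490)² = 0.240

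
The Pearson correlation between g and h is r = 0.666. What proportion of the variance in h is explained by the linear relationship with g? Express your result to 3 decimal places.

0.444

r² = (0.666)² = 0.444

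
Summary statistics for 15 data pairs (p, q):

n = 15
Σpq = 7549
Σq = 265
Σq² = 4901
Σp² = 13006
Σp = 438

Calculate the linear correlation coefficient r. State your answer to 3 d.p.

-0.868

r = (nΣpq − ΣpΣq) / √[(nΣp² − (Σp)²)(nΣq² − (Σq)²)]
Numerator: 15×7549 − 438×265 = -2835
Denominator: √[(195090 − 191844)(73515 − 70225)] = √[3246 × 3290] = 3267.9259
r = -2835 / 3267.9259 ≈ -0.868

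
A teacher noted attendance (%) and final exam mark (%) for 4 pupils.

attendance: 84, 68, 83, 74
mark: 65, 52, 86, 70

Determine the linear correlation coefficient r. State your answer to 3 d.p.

0.698

n = 4, Σx = 309, Σy = 273, Σx² = 24045, Σy² = 19225, Σxy = 21314
nΣxy − ΣxΣy = 85256 − 84357 = 899
nΣx² − (Σx)² = 96180 − 95481 = 699; nΣy² − (Σy)² = 76900 − 74529 = 2371
r = 899 / √(699 × 2371) = 899 / 1287.3729 ≈ 0.698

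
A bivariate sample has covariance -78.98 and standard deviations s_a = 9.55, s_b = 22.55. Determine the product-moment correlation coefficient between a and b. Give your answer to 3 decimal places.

-0.367

r = Cov(a,b) / (s_a · s_b) = -78.98 / (9.55 × 22.55)
  = -78.98 / 215.3525 ≈ -0.367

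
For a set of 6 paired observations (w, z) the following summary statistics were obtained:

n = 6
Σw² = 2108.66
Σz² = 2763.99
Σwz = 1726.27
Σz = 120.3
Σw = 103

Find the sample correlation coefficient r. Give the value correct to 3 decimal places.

-0.979

r = (nΣwz − ΣwΣz) / √[(nΣw² − (Σw)²)(nΣz² − (Σz)²)]
Numerator: 6×1726.27 − 103×120.3 = -2033.28
Denominator: √[(12651.96 − 10609)(16583.94 − 14472.09)] = √[2042.96 × 2111.85] = 2077.1194
r = -2033.28 / 2077.1194 ≈ -0.979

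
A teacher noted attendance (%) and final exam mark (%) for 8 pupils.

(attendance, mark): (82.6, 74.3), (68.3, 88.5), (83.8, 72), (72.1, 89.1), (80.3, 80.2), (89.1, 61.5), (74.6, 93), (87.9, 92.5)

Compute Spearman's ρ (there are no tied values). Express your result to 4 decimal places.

-0.5000

Rank attendance: 5, 1, 6, 2, 4, 8, 3, 7
Rank mark: 3, 5, 2, 6, 4, 1, 8, 7
d = rank(attendance) − rank(mark): 2, -4, 4, -4, 0, 7, -5, 0; Σd² = 126
ρ = 1 − 6Σd² / [n(n²−1)] = 1 − 6×126 / (8×63) = 1 − 756/504 ≈ -0.5000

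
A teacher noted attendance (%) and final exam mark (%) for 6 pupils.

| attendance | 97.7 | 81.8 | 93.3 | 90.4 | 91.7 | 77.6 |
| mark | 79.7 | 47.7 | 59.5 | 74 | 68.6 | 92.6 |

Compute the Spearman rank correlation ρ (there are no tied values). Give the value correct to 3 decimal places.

-0.086

Rank attendance: 6, 2, 5, 3, 4, 1
Rank mark: 5, 1, 2, 4, 3, 6
d = rank(attendance) − rank(mark): 1, 1, 3, -1, 1, -5; Σd² = 38
ρ = 1 − 6Σd² / [n(n²−1)] = 1 − 6×38 / (6×35) = 1 − 228/210 ≈ -0.086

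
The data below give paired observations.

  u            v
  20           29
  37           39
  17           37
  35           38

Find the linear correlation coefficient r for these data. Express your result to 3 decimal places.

0.609

n = 4, Σu = 109, Σv = 143, Σu² = 3283, Σv² = 5175, Σuv = 3982
nΣuv − ΣuΣv = 15928 − 15587 = 341
nΣu² − (Σu)² = 13132 − 11881 = 1251; nΣv² − (Σv)² = 20700 − 20449 = 251
r = 341 / √(1251 × 251) = 341 / 560.3579 ≈ 0.609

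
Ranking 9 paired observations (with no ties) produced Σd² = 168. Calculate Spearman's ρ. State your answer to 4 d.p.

ρ = 1 − 6Σd² / [n(n²−1)] = 1 − 6×168 / (9×80)
  = 1 − 1008/720 = 1 − 1.40000 ≈ -0.4000

-0.4000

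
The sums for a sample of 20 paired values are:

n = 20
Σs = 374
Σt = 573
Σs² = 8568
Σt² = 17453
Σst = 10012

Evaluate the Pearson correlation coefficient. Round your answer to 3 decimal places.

-0.550

r = (nΣst − ΣsΣt) / √[(nΣs² − (Σs)²)(nΣt² − (Σt)²)]
Numerator: 20×10012 − 374×573 = -14062
Denominator: √[(171360 − 139876)(349060 − 328329)] = √[31484 × 20731] = 25547.8924
r = -14062 / 25547.8924 ≈ -0.550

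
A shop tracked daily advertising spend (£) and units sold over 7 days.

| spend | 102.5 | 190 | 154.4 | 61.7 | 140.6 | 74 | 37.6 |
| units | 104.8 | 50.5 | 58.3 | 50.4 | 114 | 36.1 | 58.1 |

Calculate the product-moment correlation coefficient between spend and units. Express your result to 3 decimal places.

0.205

n = 7, Σx = 760.8, Σy = 472.2, Σx² = 100910.62, Σy² = 37147.16, Σxy = 53332.56
nΣxy − ΣxΣy = 373327.92 − 359249.76 = 14078.16
nΣx² − (Σx)² = 706374.34 − 578816.64 = 127557.7; nΣy² − (Σy)² = 260030.12 − 222972.84 = 37057.28
r = 14078.16 / √(127557.7 × 37057.28) = 14078.16 / 68752.7556 ≈ 0.205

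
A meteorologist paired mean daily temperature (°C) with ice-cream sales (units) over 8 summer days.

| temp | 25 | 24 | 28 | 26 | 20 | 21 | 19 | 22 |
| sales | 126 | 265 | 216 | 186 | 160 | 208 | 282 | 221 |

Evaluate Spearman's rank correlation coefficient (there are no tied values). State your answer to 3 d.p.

-0.286

Rank temp: 6, 5, 8, 7, 2, 3, 1, 4
Rank sales: 1, 7, 5, 3, 2, 4, 8, 6
d = rank(temp) − rank(sales): 5, -2, 3, 4, 0, -1, -7, -2; Σd² = 108
ρ = 1 − 6Σd² / [n(n²−1)] = 1 − 6×108 / (8×63) = 1 − 648/504 ≈ -0.286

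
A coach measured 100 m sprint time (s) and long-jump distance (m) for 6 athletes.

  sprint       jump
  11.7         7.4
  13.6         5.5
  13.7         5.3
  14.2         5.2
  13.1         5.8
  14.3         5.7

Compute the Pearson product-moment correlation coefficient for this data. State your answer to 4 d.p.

-0.9081

n = 6, Σx = 80.6, Σy = 34.9, Σx² = 1087.28, Σy² = 206.27, Σxy = 465.32
nΣxy − ΣxΣy = 2791.92 − 2812.94 = -21.02
nΣx² − (Σx)² = 6523.68 − 6496.36 = 27.32; nΣy² − (Σy)² = 1237.62 − 1218.01 = 19.61
r = -21.02 / √(27.32 × 19.61) = -21.02 / 23.1462 ≈ -0.9081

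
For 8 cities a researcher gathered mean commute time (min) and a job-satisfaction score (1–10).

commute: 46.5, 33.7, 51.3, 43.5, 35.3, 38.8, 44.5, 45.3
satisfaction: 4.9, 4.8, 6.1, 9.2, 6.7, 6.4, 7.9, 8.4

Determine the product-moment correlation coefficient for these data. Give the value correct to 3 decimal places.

0.227

n = 8, Σx = 338.9, Σy = 54.4, Σx² = 14605.75, Σy² = 387.72, Σxy = 2319.64
nΣxy − ΣxΣy = 18557.12 − 18436.16 = 120.96
nΣx² − (Σx)² = 116846 − 114853.21 = 1992.79; nΣy² − (Σy)² = 3101.76 − 2959.36 = 142.4
r = 120.96 / √(1992.79 × 142.4) = 120.96 / 532.7038 ≈ 0.227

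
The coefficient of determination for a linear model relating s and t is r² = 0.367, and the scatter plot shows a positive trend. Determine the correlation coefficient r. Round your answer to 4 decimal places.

|r| = √0.367 = 0.6058
The association is positive, so r = 0.6058.

0.6058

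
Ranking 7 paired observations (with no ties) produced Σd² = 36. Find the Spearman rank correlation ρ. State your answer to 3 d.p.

0.357

ρ = 1 − 6Σd² / [n(n²−1)] = 1 − 6×36 / (7×48)
  = 1 − 216/336 = 1 − 0.6429 ≈ 0.357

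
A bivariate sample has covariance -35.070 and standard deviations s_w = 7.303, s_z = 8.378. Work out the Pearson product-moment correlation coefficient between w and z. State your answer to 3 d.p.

r = Cov(w,z) / (s_w · s_z) = -35.070 / (7.303 × 8.378)
  = -35.070 / 61.1845 ≈ -0.573

-0.573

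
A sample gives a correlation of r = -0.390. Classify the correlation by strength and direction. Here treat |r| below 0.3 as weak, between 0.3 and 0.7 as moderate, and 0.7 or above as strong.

r = -0.390 < 0 so the relationship is negative.
|r| = 0.390, which falls in the moderate range.

moderate negative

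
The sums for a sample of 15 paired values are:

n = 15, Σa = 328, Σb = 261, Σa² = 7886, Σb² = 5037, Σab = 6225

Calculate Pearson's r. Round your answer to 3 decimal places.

r = (nΣab − ΣaΣb) / √[(nΣa² − (Σa)²)(nΣb² − (Σb)²)]
Numerator: 15×6225 − 328×261 = 7767
Denominator: √[(118290 − 107584)(75555 − 68121)] = √[10706 × 7434] = 8921.2333
r = 7767 / 8921.2333 ≈ 0.871

0.871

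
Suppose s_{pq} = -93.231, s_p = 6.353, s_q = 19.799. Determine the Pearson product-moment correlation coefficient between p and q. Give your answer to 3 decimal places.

-0.741

r = Cov(p,q) / (s_p · s_q) = -93.231 / (6.353 × 19.799)
  = -93.231 / 125.7830 ≈ -0.741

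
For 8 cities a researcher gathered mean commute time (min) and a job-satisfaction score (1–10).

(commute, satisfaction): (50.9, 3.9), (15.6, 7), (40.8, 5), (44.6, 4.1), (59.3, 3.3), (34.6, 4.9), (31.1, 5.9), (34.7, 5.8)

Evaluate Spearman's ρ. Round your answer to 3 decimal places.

Rank commute: 7, 1, 5, 6, 8, 3, 2, 4
Rank satisfaction: 2, 8, 5, 3, 1, 4, 7, 6
d = rank(commute) − rank(satisfaction): 5, -7, 0, 3, 7, -1, -5, -2; Σd² = 162
ρ = 1 − 6Σd² / [n(n²−1)] = 1 − 6×162 / (8×63) = 1 − 972/504 ≈ -0.929

-0.929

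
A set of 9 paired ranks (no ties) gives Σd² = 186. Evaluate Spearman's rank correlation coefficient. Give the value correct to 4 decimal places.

-0.5500

ρ = 1 − 6Σd² / [n(n²−1)] = 1 − 6×186 / (9×80)
  = 1 − 1116/720 = 1 − 1.55000 ≈ -0.5500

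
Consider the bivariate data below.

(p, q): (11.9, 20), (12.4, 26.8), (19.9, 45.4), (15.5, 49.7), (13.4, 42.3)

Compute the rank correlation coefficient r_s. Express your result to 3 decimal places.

0.900

Rank p: 1, 2, 5, 4, 3
Rank q: 1, 2, 4, 5, 3
d = rank(p) − rank(q): 0, 0, 1, -1, 0; Σd² = 2
ρ = 1 − 6Σd² / [n(n²−1)] = 1 − 6×2 / (5×24) = 1 − 12/120 ≈ 0.900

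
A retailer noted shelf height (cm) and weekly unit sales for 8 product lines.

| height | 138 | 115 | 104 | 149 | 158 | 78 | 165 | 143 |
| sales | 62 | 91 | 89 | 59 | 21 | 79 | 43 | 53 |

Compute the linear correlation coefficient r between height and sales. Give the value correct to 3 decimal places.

n = 8, Σx = 1050, Σy = 497, Σx² = 144008, Σy² = 34867, Σxy = 61222
nΣxy − ΣxΣy = 489776 − 521850 = -32074
nΣx² − (Σx)² = 1152064 − 1102500 = 49564; nΣy² − (Σy)² = 278936 − 247009 = 31927
r = -32074 / √(49564 × 31927) = -32074 / 39779.7666 ≈ -0.806

-0.806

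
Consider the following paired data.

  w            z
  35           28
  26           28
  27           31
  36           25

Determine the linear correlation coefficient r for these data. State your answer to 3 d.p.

-0.703

n = 4, Σw = 124, Σz = 112, Σw² = 3926, Σz² = 3154, Σwz = 3445
nΣwz − ΣwΣz = 13780 − 13888 = -108
nΣw² − (Σw)² = 15704 − 15376 = 328; nΣz² − (Σz)² = 12616 − 12544 = 72
r = -108 / √(328 × 72) = -108 / 153.6750 ≈ -0.703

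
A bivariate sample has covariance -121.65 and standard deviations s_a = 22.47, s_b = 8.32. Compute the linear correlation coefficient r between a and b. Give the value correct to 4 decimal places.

-0.6507

r = Cov(a,b) / (s_a · s_b) = -121.65 / (22.47 × 8.32)
  = -121.65 / 186.9504 ≈ -0.6507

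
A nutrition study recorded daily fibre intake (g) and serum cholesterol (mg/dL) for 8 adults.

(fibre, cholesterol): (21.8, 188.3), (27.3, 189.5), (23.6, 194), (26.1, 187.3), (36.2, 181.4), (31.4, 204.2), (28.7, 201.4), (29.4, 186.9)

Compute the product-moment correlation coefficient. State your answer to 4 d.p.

n = 8, Σx = 224.5, Σy = 1533, Σx² = 6443.15, Σy² = 294181.6, Σxy = 42998.82
nΣxy − ΣxΣy = 343990.56 − 344158.5 = -167.94
nΣx² − (Σx)² = 51545.2 − 50400.25 = 1144.95; nΣy² − (Σy)² = 2353452.8 − 2350089 = 3363.8
r = -167.94 / √(1144.95 × 3363.8) = -167.94 / 1962.4940 ≈ -0.0856

-0.0856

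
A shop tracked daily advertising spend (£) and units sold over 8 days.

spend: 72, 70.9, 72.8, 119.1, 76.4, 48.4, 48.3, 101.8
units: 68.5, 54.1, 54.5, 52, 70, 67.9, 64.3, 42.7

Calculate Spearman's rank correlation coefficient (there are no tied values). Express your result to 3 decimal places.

Rank spend: 4, 3, 5, 8, 6, 2, 1, 7
Rank units: 7, 3, 4, 2, 8, 6, 5, 1
d = rank(spend) − rank(units): -3, 0, 1, 6, -2, -4, -4, 6; Σd² = 118
ρ = 1 − 6Σd² / [n(n²−1)] = 1 − 6×118 / (8×63) = 1 − 708/504 ≈ -0.405

-0.405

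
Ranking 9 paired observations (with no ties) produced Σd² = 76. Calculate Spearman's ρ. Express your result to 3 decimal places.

ρ = 1 − 6Σd² / [n(n²−1)] = 1 − 6×76 / (9×80)
  = 1 − 456/720 = 1 − 0.6333 ≈ 0.367

0.367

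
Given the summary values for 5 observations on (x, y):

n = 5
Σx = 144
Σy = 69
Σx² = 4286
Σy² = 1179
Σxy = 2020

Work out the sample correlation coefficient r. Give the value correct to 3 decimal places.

r = (nΣxy − ΣxΣy) / √[(nΣx² − (Σx)²)(nΣy² − (Σy)²)]
Numerator: 5×2020 − 144×69 = 164
Denominator: √[(21430 − 20736)(5895 − 4761)] = √[694 × 1134] = 887.1280
r = 164 / 887.1280 ≈ 0.185

0.185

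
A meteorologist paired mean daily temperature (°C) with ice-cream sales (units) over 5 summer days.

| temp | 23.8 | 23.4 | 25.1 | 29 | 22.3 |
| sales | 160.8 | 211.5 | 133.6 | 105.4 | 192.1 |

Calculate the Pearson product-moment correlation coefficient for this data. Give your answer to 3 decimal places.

n = 5, Σx = 123.6, Σy = 803.4, Σx² = 3082.3, Σy² = 136449.42, Σxy = 19469.93
nΣxy − ΣxΣy = 97349.65 − 99300.24 = -1950.59
nΣx² − (Σx)² = 15411.5 − 15276.96 = 134.54; nΣy² − (Σy)² = 682247.1 − 645451.56 = 36795.54
r = -1950.59 / √(134.54 × 36795.54) = -1950.59 / 2224.9656 ≈ -0.877

-0.877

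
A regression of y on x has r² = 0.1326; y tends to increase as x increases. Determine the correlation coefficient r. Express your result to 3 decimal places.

|r| = √0.1326 = 0.364
The association is positive, so r = 0.364.

0.364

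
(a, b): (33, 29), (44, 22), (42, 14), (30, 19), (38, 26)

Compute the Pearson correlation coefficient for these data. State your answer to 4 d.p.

n = 5, Σa = 187, Σb = 110, Σa² = 7133, Σb² = 2558, Σab = 4071
nΣab − ΣaΣb = 20355 − 20570 = -215
nΣa² − (Σa)² = 35665 − 34969 = 696; nΣb² − (Σb)² = 12790 − 12100 = 690
r = -215 / √(696 × 690) = -215 / 692.9935 ≈ -0.3102

-0.3102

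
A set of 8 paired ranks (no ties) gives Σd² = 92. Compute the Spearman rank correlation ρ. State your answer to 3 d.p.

-0.095

ρ = 1 − 6Σd² / [n(n²−1)] = 1 − 6×92 / (8×63)
  = 1 − 552/504 = 1 − 1.0952 ≈ -0.095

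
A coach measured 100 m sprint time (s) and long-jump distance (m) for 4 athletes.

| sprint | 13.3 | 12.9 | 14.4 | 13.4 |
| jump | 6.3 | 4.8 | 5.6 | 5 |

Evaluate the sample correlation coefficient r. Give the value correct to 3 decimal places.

n = 4, Σx = 54, Σy = 21.7, Σx² = 730.22, Σy² = 119.09, Σxy = 293.35
nΣxy − ΣxΣy = 1173.4 − 1171.8 = 1.6
nΣx² − (Σx)² = 2920.88 − 2916 = 4.88; nΣy² − (Σy)² = 476.36 − 470.89 = 5.47
r = 1.6 / √(4.88 × 5.47) = 1.6 / 5.1666 ≈ 0.310

0.310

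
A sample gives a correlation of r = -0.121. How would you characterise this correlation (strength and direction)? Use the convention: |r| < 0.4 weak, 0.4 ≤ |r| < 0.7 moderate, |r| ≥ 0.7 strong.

r = -0.121 < 0 so the relationship is negative.
|r| = 0.121, which falls in the weak range.

weak negative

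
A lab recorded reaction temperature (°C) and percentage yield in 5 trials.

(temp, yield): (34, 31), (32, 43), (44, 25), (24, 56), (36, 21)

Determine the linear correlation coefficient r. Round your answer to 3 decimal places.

n = 5, Σx = 170, Σy = 176, Σx² = 5988, Σy² = 7012, Σxy = 5630
nΣxy − ΣxΣy = 28150 − 29920 = -1770
nΣx² − (Σx)² = 29940 − 28900 = 1040; nΣy² − (Σy)² = 35060 − 30976 = 4084
r = -1770 / √(1040 × 4084) = -1770 / 2060.9124 ≈ -0.859

-0.859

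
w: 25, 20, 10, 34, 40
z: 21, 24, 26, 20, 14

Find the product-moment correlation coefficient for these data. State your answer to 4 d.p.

-0.9467

n = 5, Σw = 129, Σz = 105, Σw² = 3881, Σz² = 2289, Σwz = 2505
nΣwz − ΣwΣz = 12525 − 13545 = -1020
nΣw² − (Σw)² = 19405 − 16641 = 2764; nΣz² − (Σz)² = 11445 − 11025 = 420
r = -1020 / √(2764 × 420) = -1020 / 1077.4414 ≈ -0.9467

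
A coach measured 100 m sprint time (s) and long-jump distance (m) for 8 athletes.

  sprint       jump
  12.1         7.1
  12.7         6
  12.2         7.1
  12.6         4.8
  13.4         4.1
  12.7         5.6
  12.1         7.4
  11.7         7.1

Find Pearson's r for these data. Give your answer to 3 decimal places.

n = 8, Σx = 99.5, Σy = 49.2, Σx² = 1239.45, Σy² = 313.2, Σxy = 607.88
nΣxy − ΣxΣy = 4863.04 − 4895.4 = -32.36
nΣx² − (Σx)² = 9915.6 − 9900.25 = 15.35; nΣy² − (Σy)² = 2505.6 − 2420.64 = 84.96
r = -32.36 / √(15.35 × 84.96) = -32.36 / 36.1128 ≈ -0.896

-0.896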